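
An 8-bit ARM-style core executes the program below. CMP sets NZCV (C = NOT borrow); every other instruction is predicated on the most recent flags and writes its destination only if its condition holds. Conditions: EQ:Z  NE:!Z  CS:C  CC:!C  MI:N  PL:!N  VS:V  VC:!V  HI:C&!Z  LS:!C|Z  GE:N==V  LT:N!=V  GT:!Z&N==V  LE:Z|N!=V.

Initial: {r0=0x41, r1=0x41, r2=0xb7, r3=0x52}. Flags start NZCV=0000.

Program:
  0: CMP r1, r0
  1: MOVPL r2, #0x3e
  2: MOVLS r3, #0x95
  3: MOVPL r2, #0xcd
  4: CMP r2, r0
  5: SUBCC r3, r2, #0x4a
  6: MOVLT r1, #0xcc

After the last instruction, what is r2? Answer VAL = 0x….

[0] flags=0110 → (cmp)
[1] flags=0110 PL?T → r2=0x3e
[2] flags=0110 LS?T → r3=0x95
[3] flags=0110 PL?T → r2=0xcd
[4] flags=1010 → (cmp)
[5] flags=1010 CC?F → skip
[6] flags=1010 LT?T → r1=0xcc

VAL = 0xcd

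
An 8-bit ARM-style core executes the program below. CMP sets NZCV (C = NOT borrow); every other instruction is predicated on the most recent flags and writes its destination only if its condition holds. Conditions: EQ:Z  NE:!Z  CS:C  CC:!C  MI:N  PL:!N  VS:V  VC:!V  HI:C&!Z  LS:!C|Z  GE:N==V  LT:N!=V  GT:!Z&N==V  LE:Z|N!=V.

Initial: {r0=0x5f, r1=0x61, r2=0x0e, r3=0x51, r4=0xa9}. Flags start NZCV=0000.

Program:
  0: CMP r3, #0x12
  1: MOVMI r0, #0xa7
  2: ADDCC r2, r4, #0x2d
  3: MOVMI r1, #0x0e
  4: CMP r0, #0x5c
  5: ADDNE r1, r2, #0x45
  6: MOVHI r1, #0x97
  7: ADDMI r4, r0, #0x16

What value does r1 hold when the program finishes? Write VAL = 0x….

VAL = 0x97

[0] flags=0010 → (cmp)
[1] flags=0010 MI?F → skip
[2] flags=0010 CC?F → skip
[3] flags=0010 MI?F → skip
[4] flags=0010 → (cmp)
[5] flags=0010 NE?T → r1=0x53
[6] flags=0010 HI?T → r1=0x97
[7] flags=0010 MI?F → skip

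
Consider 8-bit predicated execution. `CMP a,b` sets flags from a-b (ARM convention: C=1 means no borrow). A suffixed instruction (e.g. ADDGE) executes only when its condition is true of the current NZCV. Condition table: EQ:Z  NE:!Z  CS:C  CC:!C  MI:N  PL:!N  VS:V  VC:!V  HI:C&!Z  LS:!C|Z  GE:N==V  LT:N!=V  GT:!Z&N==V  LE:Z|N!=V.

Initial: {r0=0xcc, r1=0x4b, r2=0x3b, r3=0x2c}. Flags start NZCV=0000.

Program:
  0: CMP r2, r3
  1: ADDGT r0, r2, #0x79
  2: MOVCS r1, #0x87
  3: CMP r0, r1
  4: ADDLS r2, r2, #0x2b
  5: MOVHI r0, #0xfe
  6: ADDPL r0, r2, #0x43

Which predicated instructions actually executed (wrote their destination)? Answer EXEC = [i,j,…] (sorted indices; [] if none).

0: ✓ CMP  NZCV=0010
1: ✓ ADDGT  r0←0xb4
2: ✓ MOVCS  r1←0x87
3: ✓ CMP  NZCV=0010
4: · ADDLS
5: ✓ MOVHI  r0←0xfe
6: ✓ ADDPL  r0←0x7e

EXEC = [1,2,5,6]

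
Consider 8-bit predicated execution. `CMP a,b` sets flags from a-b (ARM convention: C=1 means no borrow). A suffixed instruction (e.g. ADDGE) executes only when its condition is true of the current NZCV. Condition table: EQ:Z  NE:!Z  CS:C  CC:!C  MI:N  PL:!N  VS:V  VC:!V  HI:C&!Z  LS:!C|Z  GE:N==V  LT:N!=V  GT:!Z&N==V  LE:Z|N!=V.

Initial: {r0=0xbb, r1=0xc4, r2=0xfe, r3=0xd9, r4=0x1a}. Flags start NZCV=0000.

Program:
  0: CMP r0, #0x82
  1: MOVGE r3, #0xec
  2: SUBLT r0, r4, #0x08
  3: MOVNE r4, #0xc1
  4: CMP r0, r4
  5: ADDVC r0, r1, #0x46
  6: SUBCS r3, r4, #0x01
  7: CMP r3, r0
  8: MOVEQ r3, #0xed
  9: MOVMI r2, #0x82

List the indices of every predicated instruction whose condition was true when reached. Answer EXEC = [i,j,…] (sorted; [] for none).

0: ✓ CMP  NZCV=0010
1: ✓ MOVGE  r3←0xec
2: · SUBLT
3: ✓ MOVNE  r4←0xc1
4: ✓ CMP  NZCV=1000
5: ✓ ADDVC  r0←0x0a
6: · SUBCS
7: ✓ CMP  NZCV=1010
8: · MOVEQ
9: ✓ MOVMI  r2←0x82

EXEC = [1,3,5,9]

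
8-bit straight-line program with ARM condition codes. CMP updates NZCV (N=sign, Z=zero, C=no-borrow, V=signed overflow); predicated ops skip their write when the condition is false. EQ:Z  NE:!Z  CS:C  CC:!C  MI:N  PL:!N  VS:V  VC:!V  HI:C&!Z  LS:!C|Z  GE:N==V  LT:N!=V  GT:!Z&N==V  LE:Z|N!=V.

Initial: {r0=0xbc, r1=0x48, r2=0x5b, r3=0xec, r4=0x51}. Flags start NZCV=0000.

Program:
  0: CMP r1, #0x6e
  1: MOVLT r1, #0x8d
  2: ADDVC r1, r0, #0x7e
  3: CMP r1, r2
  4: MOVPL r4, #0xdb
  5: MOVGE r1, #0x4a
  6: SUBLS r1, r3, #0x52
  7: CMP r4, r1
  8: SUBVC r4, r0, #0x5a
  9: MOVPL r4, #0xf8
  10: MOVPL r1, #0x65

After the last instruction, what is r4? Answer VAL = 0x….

[0] flags=1000 → (cmp)
[1] flags=1000 LT?T → r1=0x8d
[2] flags=1000 VC?T → r1=0x3a
[3] flags=1000 → (cmp)
[4] flags=1000 PL?F → skip
[5] flags=1000 GE?F → skip
[6] flags=1000 LS?T → r1=0x9a
[7] flags=1001 → (cmp)
[8] flags=1001 VC?F → skip
[9] flags=1001 PL?F → skip
[10] flags=1001 PL?F → skip

VAL = 0x51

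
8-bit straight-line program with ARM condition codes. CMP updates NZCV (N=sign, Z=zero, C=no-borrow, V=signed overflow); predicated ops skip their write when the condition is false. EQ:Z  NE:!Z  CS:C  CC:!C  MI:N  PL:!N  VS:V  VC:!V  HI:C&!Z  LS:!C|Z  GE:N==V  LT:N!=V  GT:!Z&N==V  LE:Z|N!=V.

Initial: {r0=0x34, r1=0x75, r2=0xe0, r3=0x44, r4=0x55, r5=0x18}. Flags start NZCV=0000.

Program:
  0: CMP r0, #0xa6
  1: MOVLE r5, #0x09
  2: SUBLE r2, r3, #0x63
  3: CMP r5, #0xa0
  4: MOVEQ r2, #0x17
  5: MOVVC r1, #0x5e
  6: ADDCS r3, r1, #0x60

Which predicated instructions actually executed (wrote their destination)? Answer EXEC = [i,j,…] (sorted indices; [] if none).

[0] flags=1001 → (cmp)
[1] flags=1001 LE?F → skip
[2] flags=1001 LE?F → skip
[3] flags=0000 → (cmp)
[4] flags=0000 EQ?F → skip
[5] flags=0000 VC?T → r1=0x5e
[6] flags=0000 CS?F → skip

EXEC = [5]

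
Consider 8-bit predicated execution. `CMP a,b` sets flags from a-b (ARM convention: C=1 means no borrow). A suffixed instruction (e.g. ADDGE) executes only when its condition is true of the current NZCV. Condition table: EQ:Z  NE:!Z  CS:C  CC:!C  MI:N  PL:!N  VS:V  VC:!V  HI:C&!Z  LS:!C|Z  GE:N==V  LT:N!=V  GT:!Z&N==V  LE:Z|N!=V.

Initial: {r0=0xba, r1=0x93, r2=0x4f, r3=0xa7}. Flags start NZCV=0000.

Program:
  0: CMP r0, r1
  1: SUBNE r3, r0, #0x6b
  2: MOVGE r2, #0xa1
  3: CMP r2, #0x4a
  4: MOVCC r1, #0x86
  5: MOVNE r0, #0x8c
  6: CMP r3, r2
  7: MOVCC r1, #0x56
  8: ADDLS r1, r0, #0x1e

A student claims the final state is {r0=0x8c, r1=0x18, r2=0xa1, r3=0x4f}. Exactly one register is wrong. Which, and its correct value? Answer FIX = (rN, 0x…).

0: ✓ CMP  NZCV=0010
1: ✓ SUBNE  r3←0x4f
2: ✓ MOVGE  r2←0xa1
3: ✓ CMP  NZCV=0011
4: · MOVCC
5: ✓ MOVNE  r0←0x8c
6: ✓ CMP  NZCV=1001
7: ✓ MOVCC  r1←0x56
8: ✓ ADDLS  r1←0xaa

FIX = (r1, 0xaa)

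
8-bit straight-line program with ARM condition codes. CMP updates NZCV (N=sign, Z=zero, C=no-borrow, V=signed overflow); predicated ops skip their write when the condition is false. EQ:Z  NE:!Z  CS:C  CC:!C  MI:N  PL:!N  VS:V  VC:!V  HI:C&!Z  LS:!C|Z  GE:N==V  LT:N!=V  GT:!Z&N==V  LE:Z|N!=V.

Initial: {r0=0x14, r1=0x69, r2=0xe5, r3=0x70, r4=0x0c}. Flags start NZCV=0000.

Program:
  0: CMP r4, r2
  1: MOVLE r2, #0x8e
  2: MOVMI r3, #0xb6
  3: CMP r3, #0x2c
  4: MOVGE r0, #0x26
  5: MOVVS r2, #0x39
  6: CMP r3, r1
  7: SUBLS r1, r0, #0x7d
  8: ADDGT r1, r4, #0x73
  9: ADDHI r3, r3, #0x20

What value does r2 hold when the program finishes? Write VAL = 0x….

[0] flags=0000 → (cmp)
[1] flags=0000 LE?F → skip
[2] flags=0000 MI?F → skip
[3] flags=0010 → (cmp)
[4] flags=0010 GE?T → r0=0x26
[5] flags=0010 VS?F → skip
[6] flags=0010 → (cmp)
[7] flags=0010 LS?F → skip
[8] flags=0010 GT?T → r1=0x7f
[9] flags=0010 HI?T → r3=0x90

VAL = 0xe5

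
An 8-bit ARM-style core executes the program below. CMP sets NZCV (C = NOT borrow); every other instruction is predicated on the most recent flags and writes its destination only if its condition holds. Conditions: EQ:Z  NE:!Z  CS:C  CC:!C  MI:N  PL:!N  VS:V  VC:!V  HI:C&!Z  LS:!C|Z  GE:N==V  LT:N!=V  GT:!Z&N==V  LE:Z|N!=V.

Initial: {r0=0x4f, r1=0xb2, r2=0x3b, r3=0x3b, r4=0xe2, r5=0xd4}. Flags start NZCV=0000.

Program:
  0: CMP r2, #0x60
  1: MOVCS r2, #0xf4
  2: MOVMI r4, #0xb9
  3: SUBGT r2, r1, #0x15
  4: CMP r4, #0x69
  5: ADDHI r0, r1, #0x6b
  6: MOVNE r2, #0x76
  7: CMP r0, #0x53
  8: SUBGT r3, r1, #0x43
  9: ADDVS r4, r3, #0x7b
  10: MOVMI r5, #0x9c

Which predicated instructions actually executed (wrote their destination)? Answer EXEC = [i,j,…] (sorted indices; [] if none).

EXEC = [2,5,6,10]

0: ✓ CMP  NZCV=1000
1: · MOVCS
2: ✓ MOVMI  r4←0xb9
3: · SUBGT
4: ✓ CMP  NZCV=0011
5: ✓ ADDHI  r0←0x1d
6: ✓ MOVNE  r2←0x76
7: ✓ CMP  NZCV=1000
8: · SUBGT
9: · ADDVS
10: ✓ MOVMI  r5←0x9c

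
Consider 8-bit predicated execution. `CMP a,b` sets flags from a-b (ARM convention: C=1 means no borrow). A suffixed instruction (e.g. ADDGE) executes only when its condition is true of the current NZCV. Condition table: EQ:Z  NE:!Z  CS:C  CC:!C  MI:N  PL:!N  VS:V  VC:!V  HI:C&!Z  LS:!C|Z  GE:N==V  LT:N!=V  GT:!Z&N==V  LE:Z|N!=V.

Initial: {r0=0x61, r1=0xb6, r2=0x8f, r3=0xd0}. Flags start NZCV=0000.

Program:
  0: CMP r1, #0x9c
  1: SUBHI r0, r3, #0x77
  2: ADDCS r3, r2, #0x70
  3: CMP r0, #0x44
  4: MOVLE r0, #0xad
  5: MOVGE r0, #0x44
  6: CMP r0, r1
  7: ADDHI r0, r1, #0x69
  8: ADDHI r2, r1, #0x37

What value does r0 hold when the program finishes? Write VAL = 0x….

0: ✓ CMP  NZCV=0010
1: ✓ SUBHI  r0←0x59
2: ✓ ADDCS  r3←0xff
3: ✓ CMP  NZCV=0010
4: · MOVLE
5: ✓ MOVGE  r0←0x44
6: ✓ CMP  NZCV=1001
7: · ADDHI
8: · ADDHI

VAL = 0x44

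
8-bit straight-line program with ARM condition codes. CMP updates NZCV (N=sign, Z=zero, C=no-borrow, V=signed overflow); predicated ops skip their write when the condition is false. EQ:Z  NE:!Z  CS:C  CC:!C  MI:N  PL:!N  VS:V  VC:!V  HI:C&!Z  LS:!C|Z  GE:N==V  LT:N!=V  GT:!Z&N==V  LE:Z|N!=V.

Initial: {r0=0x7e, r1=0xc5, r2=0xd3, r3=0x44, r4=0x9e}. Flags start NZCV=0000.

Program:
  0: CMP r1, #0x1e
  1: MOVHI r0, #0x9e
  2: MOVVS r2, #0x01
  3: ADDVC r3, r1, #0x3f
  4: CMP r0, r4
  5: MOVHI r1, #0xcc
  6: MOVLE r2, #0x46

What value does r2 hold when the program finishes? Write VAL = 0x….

0: ✓ CMP  NZCV=1010
1: ✓ MOVHI  r0←0x9e
2: · MOVVS
3: ✓ ADDVC  r3←0x04
4: ✓ CMP  NZCV=0110
5: · MOVHI
6: ✓ MOVLE  r2←0x46

VAL = 0x46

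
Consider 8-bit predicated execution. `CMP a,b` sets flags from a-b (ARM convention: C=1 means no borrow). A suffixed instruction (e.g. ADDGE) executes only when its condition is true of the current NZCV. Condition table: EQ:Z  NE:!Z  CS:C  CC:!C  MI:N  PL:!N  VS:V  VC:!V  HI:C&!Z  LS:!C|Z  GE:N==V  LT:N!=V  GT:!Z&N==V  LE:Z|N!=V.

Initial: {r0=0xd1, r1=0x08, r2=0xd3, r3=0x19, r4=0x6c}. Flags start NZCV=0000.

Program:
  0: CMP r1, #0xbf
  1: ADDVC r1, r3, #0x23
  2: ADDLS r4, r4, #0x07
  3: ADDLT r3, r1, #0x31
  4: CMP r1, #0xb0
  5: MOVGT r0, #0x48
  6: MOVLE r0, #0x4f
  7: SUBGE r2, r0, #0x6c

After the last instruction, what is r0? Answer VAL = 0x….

0: ✓ CMP  NZCV=0000
1: ✓ ADDVC  r1←0x3c
2: ✓ ADDLS  r4←0x73
3: · ADDLT
4: ✓ CMP  NZCV=1001
5: ✓ MOVGT  r0←0x48
6: · MOVLE
7: ✓ SUBGE  r2←0xdc

VAL = 0x48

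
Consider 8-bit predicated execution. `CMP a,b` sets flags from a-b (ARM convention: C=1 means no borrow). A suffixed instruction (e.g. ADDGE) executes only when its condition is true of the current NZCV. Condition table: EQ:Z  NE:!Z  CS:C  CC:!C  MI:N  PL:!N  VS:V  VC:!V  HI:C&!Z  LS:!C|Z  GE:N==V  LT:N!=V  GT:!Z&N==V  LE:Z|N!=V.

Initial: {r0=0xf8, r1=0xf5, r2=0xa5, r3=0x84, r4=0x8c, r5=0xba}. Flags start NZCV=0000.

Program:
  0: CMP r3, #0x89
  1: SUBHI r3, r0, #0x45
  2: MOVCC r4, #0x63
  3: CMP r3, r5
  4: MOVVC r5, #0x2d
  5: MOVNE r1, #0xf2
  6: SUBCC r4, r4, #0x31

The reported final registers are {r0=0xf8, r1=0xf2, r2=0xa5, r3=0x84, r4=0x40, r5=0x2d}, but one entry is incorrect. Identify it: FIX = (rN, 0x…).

[0] flags=1000 → (cmp)
[1] flags=1000 HI?F → skip
[2] flags=1000 CC?T → r4=0x63
[3] flags=1000 → (cmp)
[4] flags=1000 VC?T → r5=0x2d
[5] flags=1000 NE?T → r1=0xf2
[6] flags=1000 CC?T → r4=0x32

FIX = (r4, 0x32)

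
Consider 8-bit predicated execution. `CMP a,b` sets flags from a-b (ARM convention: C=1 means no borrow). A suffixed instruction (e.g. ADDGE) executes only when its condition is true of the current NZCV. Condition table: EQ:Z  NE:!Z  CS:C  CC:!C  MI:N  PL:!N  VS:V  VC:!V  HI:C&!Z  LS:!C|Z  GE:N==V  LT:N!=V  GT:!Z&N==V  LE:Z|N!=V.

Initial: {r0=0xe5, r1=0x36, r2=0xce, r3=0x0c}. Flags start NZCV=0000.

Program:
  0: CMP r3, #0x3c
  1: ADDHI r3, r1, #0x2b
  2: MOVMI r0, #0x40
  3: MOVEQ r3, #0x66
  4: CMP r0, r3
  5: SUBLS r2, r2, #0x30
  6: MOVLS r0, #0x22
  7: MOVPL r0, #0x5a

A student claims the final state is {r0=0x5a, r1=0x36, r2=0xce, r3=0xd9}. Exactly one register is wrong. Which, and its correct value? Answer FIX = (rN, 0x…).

[0] flags=1000 → (cmp)
[1] flags=1000 HI?F → skip
[2] flags=1000 MI?T → r0=0x40
[3] flags=1000 EQ?F → skip
[4] flags=0010 → (cmp)
[5] flags=0010 LS?F → skip
[6] flags=0010 LS?F → skip
[7] flags=0010 PL?T → r0=0x5a

FIX = (r3, 0x0c)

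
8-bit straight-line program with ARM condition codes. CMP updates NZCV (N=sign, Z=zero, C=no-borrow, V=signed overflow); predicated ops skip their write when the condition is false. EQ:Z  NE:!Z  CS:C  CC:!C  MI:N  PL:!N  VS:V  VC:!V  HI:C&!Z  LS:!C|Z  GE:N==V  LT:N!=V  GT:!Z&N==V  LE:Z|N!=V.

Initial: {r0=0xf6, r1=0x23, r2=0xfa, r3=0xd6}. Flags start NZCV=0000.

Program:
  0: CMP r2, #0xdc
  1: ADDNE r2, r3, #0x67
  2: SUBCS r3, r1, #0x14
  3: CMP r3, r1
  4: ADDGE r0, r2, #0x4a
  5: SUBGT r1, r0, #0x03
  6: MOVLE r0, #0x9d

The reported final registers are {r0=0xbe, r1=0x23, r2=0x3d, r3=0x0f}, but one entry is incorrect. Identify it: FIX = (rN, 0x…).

FIX = (r0, 0x9d)

[0] flags=0010 → (cmp)
[1] flags=0010 NE?T → r2=0x3d
[2] flags=0010 CS?T → r3=0x0f
[3] flags=1000 → (cmp)
[4] flags=1000 GE?F → skip
[5] flags=1000 GT?F → skip
[6] flags=1000 LE?T → r0=0x9d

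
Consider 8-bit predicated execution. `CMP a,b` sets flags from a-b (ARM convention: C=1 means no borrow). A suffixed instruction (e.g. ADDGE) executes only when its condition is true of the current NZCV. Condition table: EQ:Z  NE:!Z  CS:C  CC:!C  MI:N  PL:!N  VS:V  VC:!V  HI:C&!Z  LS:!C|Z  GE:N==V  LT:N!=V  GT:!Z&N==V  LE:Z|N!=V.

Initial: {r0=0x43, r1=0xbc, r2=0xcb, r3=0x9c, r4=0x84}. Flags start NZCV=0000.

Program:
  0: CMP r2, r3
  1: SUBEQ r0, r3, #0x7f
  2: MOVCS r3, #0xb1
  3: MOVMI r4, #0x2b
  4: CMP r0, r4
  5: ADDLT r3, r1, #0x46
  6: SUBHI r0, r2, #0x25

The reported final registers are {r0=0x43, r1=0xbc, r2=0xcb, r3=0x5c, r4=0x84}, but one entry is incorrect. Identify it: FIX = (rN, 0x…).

[0] flags=0010 → (cmp)
[1] flags=0010 EQ?F → skip
[2] flags=0010 CS?T → r3=0xb1
[3] flags=0010 MI?F → skip
[4] flags=1001 → (cmp)
[5] flags=1001 LT?F → skip
[6] flags=1001 HI?F → skip

FIX = (r3, 0xb1)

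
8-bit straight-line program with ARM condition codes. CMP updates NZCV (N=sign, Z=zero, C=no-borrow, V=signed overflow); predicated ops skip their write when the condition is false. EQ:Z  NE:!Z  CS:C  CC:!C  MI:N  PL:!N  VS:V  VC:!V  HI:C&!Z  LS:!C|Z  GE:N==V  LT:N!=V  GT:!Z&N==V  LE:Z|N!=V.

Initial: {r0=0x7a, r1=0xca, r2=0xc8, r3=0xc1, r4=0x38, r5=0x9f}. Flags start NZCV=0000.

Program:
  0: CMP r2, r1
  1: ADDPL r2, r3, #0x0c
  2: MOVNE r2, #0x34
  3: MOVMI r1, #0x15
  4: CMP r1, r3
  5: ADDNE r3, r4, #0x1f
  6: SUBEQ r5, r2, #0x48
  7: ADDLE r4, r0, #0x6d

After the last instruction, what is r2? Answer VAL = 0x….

[0] flags=1000 → (cmp)
[1] flags=1000 PL?F → skip
[2] flags=1000 NE?T → r2=0x34
[3] flags=1000 MI?T → r1=0x15
[4] flags=0000 → (cmp)
[5] flags=0000 NE?T → r3=0x57
[6] flags=0000 EQ?F → skip
[7] flags=0000 LE?F → skip

VAL = 0x34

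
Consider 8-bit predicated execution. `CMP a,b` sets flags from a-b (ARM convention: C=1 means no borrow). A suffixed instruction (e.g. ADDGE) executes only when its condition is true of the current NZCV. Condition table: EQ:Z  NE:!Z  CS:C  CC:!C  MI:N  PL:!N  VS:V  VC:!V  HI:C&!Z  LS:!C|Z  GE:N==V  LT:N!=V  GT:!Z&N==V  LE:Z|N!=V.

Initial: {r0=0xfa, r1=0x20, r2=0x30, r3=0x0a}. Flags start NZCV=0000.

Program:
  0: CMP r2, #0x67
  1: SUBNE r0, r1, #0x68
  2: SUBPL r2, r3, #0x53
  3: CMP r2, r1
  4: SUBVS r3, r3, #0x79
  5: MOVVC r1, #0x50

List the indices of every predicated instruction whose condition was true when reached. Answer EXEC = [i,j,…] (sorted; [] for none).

[0] flags=1000 → (cmp)
[1] flags=1000 NE?T → r0=0xb8
[2] flags=1000 PL?F → skip
[3] flags=0010 → (cmp)
[4] flags=0010 VS?F → skip
[5] flags=0010 VC?T → r1=0x50

EXEC = [1,5]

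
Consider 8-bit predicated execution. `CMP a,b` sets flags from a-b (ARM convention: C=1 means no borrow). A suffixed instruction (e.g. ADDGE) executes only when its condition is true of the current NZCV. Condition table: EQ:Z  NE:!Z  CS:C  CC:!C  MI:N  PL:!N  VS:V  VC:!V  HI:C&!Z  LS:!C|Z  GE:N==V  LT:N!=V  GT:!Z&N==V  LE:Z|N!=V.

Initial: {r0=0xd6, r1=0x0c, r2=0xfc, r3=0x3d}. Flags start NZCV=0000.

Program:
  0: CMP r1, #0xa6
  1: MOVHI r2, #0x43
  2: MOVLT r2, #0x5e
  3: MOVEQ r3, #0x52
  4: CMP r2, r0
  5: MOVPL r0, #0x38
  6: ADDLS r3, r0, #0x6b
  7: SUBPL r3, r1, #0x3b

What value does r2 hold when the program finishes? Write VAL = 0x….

0: ✓ CMP  NZCV=0000
1: · MOVHI
2: · MOVLT
3: · MOVEQ
4: ✓ CMP  NZCV=0010
5: ✓ MOVPL  r0←0x38
6: · ADDLS
7: ✓ SUBPL  r3←0xd1

VAL = 0xfc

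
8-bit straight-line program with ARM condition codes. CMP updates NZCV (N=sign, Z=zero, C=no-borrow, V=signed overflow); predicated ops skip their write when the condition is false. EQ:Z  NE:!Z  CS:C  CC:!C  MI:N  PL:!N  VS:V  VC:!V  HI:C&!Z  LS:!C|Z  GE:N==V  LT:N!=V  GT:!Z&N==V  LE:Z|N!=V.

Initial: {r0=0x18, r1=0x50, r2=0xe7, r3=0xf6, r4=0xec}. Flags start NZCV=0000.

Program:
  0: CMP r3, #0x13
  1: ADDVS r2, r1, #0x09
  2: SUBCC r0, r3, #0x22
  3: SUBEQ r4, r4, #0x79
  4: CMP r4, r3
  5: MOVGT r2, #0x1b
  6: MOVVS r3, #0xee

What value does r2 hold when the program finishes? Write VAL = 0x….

VAL = 0xe7

0: ✓ CMP  NZCV=1010
1: · ADDVS
2: · SUBCC
3: · SUBEQ
4: ✓ CMP  NZCV=1000
5: · MOVGT
6: · MOVVS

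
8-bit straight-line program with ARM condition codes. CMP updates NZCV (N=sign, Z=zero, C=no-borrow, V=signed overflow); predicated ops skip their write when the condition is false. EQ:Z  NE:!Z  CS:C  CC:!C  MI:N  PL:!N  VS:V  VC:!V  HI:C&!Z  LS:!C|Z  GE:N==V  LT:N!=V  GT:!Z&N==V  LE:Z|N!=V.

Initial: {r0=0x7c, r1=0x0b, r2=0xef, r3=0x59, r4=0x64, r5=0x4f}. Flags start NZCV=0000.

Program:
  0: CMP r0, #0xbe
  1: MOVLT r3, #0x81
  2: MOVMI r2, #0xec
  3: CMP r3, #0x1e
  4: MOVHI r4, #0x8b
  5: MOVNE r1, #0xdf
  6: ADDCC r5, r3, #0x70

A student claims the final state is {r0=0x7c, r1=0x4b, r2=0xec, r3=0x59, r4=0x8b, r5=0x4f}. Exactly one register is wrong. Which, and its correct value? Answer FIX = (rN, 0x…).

FIX = (r1, 0xdf)

[0] flags=1001 → (cmp)
[1] flags=1001 LT?F → skip
[2] flags=1001 MI?T → r2=0xec
[3] flags=0010 → (cmp)
[4] flags=0010 HI?T → r4=0x8b
[5] flags=0010 NE?T → r1=0xdf
[6] flags=0010 CC?F → skip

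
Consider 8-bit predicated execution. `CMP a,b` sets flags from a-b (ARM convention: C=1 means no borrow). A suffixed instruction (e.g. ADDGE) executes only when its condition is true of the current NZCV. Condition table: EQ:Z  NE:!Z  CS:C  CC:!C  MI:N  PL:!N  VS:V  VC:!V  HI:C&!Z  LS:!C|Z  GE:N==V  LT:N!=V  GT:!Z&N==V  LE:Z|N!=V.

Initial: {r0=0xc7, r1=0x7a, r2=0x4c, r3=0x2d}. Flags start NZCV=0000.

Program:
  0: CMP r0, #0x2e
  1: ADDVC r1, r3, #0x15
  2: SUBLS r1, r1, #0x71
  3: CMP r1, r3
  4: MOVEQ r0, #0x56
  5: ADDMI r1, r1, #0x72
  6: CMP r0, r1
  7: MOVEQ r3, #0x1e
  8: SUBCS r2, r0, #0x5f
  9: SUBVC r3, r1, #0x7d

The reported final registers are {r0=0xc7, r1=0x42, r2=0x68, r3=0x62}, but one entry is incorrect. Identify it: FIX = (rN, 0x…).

FIX = (r3, 0xc5)

0: ✓ CMP  NZCV=1010
1: ✓ ADDVC  r1←0x42
2: · SUBLS
3: ✓ CMP  NZCV=0010
4: · MOVEQ
5: · ADDMI
6: ✓ CMP  NZCV=1010
7: · MOVEQ
8: ✓ SUBCS  r2←0x68
9: ✓ SUBVC  r3←0xc5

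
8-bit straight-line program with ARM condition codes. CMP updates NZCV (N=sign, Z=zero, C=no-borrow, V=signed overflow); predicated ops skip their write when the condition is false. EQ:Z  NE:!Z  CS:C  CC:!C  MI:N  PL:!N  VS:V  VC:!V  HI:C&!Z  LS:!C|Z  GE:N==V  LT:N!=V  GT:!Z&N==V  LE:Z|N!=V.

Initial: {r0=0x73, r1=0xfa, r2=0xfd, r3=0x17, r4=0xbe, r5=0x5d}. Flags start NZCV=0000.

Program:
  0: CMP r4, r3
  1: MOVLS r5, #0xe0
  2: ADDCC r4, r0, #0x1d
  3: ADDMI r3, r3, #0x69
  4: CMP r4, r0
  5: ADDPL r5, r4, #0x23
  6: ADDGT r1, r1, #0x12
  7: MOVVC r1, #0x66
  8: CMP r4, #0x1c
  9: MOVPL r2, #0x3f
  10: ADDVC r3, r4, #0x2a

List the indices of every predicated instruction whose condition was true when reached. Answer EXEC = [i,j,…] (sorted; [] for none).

EXEC = [3,5,10]

0: ✓ CMP  NZCV=1010
1: · MOVLS
2: · ADDCC
3: ✓ ADDMI  r3←0x80
4: ✓ CMP  NZCV=0011
5: ✓ ADDPL  r5←0xe1
6: · ADDGT
7: · MOVVC
8: ✓ CMP  NZCV=1010
9: · MOVPL
10: ✓ ADDVC  r3←0xe8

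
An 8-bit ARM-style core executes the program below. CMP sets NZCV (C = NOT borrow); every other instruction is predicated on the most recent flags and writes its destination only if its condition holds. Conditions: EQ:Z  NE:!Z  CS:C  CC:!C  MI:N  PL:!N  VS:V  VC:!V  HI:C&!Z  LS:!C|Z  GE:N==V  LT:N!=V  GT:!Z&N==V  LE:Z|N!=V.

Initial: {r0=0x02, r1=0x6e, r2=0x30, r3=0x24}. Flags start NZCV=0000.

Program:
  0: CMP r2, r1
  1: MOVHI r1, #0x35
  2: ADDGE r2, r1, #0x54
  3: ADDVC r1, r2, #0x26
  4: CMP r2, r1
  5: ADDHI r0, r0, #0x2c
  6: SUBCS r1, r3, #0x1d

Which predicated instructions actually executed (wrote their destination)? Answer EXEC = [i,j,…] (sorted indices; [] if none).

EXEC = [3]

0: ✓ CMP  NZCV=1000
1: · MOVHI
2: · ADDGE
3: ✓ ADDVC  r1←0x56
4: ✓ CMP  NZCV=1000
5: · ADDHI
6: · SUBCS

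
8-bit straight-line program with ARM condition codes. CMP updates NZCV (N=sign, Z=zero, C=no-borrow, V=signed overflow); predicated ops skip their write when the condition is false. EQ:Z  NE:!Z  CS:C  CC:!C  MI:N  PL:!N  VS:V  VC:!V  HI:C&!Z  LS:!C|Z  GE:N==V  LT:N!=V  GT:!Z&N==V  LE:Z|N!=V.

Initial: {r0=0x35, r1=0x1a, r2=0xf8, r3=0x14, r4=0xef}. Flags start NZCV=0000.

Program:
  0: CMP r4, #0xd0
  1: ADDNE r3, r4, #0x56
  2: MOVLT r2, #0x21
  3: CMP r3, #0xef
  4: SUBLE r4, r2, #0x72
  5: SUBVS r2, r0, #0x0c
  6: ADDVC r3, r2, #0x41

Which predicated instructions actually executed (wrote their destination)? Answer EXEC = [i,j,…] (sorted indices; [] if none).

EXEC = [1,6]

0: ✓ CMP  NZCV=0010
1: ✓ ADDNE  r3←0x45
2: · MOVLT
3: ✓ CMP  NZCV=0000
4: · SUBLE
5: · SUBVS
6: ✓ ADDVC  r3←0x39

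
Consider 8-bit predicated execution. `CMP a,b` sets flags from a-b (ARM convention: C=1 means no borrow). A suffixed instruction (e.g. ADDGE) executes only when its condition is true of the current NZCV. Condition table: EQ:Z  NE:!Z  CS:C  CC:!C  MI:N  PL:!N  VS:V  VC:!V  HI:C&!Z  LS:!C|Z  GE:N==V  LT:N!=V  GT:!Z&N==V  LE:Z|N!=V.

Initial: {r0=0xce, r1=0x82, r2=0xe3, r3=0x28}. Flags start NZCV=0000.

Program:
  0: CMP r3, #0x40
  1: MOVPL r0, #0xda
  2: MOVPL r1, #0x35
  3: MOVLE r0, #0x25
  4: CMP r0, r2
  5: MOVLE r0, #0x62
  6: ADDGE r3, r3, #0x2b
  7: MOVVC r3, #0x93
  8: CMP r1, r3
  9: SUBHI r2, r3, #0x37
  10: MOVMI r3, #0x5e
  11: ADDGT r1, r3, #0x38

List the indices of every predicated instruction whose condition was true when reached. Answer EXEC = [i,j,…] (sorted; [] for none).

0: ✓ CMP  NZCV=1000
1: · MOVPL
2: · MOVPL
3: ✓ MOVLE  r0←0x25
4: ✓ CMP  NZCV=0000
5: · MOVLE
6: ✓ ADDGE  r3←0x53
7: ✓ MOVVC  r3←0x93
8: ✓ CMP  NZCV=1000
9: · SUBHI
10: ✓ MOVMI  r3←0x5e
11: · ADDGT

EXEC = [3,6,7,10]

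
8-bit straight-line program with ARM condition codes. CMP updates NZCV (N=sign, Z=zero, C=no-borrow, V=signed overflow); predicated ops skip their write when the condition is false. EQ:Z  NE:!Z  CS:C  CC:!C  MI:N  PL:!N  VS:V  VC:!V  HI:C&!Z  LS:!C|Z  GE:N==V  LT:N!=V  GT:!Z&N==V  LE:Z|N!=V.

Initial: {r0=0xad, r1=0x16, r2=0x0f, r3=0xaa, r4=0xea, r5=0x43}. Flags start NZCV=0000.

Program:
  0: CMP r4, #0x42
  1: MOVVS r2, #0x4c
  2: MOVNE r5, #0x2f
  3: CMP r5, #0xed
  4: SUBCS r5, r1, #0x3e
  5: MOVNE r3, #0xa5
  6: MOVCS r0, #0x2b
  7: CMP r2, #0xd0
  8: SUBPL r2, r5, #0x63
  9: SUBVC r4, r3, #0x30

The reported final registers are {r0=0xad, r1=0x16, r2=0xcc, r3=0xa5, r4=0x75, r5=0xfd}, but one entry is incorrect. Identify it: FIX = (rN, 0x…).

[0] flags=1010 → (cmp)
[1] flags=1010 VS?F → skip
[2] flags=1010 NE?T → r5=0x2f
[3] flags=0000 → (cmp)
[4] flags=0000 CS?F → skip
[5] flags=0000 NE?T → r3=0xa5
[6] flags=0000 CS?F → skip
[7] flags=0000 → (cmp)
[8] flags=0000 PL?T → r2=0xcc
[9] flags=0000 VC?T → r4=0x75

FIX = (r5, 0x2f)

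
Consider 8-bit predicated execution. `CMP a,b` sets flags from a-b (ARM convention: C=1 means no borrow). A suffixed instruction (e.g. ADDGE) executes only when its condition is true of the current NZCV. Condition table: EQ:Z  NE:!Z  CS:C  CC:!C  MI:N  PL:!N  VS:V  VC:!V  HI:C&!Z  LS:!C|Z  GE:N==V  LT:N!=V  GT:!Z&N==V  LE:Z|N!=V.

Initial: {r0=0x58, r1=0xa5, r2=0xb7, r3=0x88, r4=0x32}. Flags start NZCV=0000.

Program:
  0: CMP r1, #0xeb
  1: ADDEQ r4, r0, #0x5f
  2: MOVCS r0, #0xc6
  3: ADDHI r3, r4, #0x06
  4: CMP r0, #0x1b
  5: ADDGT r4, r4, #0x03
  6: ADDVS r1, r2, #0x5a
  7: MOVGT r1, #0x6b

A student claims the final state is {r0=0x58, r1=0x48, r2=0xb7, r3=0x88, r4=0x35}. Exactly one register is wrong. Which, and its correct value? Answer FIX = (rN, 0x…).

0: ✓ CMP  NZCV=1000
1: · ADDEQ
2: · MOVCS
3: · ADDHI
4: ✓ CMP  NZCV=0010
5: ✓ ADDGT  r4←0x35
6: · ADDVS
7: ✓ MOVGT  r1←0x6b

FIX = (r1, 0x6b)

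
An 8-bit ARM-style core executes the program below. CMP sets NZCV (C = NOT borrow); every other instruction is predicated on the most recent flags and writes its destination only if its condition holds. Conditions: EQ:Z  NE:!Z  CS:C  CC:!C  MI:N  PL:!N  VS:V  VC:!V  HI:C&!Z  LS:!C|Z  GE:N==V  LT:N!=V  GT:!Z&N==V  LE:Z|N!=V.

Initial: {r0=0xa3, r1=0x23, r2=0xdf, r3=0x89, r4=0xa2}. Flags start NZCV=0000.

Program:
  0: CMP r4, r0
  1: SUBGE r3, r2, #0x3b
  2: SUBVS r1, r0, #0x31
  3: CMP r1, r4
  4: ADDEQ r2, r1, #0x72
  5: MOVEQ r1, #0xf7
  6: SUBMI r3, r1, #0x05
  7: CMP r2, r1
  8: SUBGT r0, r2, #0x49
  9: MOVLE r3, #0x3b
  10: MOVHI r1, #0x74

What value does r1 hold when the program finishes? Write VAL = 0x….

VAL = 0x74

[0] flags=1000 → (cmp)
[1] flags=1000 GE?F → skip
[2] flags=1000 VS?F → skip
[3] flags=1001 → (cmp)
[4] flags=1001 EQ?F → skip
[5] flags=1001 EQ?F → skip
[6] flags=1001 MI?T → r3=0x1e
[7] flags=1010 → (cmp)
[8] flags=1010 GT?F → skip
[9] flags=1010 LE?T → r3=0x3b
[10] flags=1010 HI?T → r1=0x74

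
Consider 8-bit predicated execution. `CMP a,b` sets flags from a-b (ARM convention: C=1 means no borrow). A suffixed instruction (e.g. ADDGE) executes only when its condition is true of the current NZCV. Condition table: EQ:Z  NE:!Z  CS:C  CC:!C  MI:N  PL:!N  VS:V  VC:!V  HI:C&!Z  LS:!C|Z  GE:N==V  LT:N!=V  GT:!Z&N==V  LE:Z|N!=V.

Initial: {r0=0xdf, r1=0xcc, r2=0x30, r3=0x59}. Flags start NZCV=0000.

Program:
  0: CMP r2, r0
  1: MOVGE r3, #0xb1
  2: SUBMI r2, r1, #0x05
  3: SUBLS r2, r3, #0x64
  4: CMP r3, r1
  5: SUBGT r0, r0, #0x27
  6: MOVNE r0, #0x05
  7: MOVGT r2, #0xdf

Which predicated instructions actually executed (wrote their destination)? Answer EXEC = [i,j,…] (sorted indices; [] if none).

EXEC = [1,3,6]

[0] flags=0000 → (cmp)
[1] flags=0000 GE?T → r3=0xb1
[2] flags=0000 MI?F → skip
[3] flags=0000 LS?T → r2=0x4d
[4] flags=1000 → (cmp)
[5] flags=1000 GT?F → skip
[6] flags=1000 NE?T → r0=0x05
[7] flags=1000 GT?F → skip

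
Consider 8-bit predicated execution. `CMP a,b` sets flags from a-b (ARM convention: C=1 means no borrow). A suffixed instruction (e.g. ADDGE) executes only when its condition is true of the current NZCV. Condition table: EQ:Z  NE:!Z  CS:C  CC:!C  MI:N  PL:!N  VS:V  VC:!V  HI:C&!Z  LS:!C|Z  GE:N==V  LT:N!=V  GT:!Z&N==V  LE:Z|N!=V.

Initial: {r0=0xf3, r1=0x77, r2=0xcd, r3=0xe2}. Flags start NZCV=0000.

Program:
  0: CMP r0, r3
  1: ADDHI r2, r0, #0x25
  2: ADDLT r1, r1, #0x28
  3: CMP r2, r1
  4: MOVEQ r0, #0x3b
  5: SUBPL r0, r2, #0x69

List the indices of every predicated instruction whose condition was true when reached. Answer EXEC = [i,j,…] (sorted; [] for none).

EXEC = [1]

[0] flags=0010 → (cmp)
[1] flags=0010 HI?T → r2=0x18
[2] flags=0010 LT?F → skip
[3] flags=1000 → (cmp)
[4] flags=1000 EQ?F → skip
[5] flags=1000 PL?F → skip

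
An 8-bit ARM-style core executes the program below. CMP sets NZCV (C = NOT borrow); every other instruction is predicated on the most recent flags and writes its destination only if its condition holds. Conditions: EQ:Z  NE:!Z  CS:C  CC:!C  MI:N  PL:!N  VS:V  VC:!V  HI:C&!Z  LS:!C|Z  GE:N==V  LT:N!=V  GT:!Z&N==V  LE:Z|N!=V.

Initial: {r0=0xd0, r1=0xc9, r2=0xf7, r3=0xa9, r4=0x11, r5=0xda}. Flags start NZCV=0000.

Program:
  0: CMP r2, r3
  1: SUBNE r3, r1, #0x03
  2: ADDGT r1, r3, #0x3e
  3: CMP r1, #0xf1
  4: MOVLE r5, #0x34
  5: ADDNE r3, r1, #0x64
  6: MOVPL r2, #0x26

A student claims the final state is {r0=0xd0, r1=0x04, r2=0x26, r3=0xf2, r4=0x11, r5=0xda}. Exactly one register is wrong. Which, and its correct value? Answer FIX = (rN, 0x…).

0: ✓ CMP  NZCV=0010
1: ✓ SUBNE  r3←0xc6
2: ✓ ADDGT  r1←0x04
3: ✓ CMP  NZCV=0000
4: · MOVLE
5: ✓ ADDNE  r3←0x68
6: ✓ MOVPL  r2←0x26

FIX = (r3, 0x68)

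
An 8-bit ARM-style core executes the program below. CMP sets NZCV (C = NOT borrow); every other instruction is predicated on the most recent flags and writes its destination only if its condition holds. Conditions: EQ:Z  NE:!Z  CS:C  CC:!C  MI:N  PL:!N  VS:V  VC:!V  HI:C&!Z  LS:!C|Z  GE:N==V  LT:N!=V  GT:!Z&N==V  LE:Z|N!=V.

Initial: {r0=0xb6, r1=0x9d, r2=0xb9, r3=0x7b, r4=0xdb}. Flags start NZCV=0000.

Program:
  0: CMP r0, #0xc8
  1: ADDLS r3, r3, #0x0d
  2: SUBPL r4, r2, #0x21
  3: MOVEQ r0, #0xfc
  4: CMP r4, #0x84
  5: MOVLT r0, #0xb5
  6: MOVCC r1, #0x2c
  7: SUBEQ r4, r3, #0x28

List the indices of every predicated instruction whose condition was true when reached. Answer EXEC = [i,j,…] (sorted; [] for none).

EXEC = [1]

0: ✓ CMP  NZCV=1000
1: ✓ ADDLS  r3←0x88
2: · SUBPL
3: · MOVEQ
4: ✓ CMP  NZCV=0010
5: · MOVLT
6: · MOVCC
7: · SUBEQ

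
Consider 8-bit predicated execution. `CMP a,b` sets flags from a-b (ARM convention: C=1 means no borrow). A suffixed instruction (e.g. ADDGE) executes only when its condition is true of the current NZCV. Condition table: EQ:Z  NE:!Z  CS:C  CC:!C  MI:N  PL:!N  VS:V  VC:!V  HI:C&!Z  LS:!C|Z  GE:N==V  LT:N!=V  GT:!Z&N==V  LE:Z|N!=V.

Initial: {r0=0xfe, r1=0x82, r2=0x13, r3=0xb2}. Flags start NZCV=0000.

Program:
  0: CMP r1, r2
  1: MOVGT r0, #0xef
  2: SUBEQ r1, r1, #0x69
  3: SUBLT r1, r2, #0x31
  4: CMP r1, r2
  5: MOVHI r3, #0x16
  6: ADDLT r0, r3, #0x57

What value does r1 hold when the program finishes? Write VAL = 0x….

0: ✓ CMP  NZCV=0011
1: · MOVGT
2: · SUBEQ
3: ✓ SUBLT  r1←0xe2
4: ✓ CMP  NZCV=1010
5: ✓ MOVHI  r3←0x16
6: ✓ ADDLT  r0←0x6d

VAL = 0xe2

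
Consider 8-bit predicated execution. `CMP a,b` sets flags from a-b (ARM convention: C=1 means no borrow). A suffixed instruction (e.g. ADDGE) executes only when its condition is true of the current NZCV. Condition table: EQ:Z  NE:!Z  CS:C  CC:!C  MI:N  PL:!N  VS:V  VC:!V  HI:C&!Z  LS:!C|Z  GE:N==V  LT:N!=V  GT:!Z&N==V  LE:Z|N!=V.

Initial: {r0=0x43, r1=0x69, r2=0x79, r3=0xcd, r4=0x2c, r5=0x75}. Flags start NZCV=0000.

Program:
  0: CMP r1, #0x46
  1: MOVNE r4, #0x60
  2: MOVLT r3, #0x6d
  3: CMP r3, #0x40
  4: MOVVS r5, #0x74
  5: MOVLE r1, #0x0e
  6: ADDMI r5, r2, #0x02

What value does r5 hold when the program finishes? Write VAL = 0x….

VAL = 0x7b

[0] flags=0010 → (cmp)
[1] flags=0010 NE?T → r4=0x60
[2] flags=0010 LT?F → skip
[3] flags=1010 → (cmp)
[4] flags=1010 VS?F → skip
[5] flags=1010 LE?T → r1=0x0e
[6] flags=1010 MI?T → r5=0x7b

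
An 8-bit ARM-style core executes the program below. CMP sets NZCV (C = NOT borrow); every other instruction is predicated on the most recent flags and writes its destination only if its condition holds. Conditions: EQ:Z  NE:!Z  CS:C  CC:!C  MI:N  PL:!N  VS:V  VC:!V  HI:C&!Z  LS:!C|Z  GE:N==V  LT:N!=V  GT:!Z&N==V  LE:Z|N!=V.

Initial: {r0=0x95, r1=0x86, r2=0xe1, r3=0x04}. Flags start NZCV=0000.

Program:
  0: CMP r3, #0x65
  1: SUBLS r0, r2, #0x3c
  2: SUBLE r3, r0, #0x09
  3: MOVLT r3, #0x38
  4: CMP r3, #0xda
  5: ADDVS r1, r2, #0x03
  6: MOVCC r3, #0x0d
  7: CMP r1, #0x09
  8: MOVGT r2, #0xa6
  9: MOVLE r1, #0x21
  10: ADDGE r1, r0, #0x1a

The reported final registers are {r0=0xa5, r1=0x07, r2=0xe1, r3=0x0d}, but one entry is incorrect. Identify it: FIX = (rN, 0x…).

0: ✓ CMP  NZCV=1000
1: ✓ SUBLS  r0←0xa5
2: ✓ SUBLE  r3←0x9c
3: ✓ MOVLT  r3←0x38
4: ✓ CMP  NZCV=0000
5: · ADDVS
6: ✓ MOVCC  r3←0x0d
7: ✓ CMP  NZCV=0011
8: · MOVGT
9: ✓ MOVLE  r1←0x21
10: · ADDGE

FIX = (r1, 0x21)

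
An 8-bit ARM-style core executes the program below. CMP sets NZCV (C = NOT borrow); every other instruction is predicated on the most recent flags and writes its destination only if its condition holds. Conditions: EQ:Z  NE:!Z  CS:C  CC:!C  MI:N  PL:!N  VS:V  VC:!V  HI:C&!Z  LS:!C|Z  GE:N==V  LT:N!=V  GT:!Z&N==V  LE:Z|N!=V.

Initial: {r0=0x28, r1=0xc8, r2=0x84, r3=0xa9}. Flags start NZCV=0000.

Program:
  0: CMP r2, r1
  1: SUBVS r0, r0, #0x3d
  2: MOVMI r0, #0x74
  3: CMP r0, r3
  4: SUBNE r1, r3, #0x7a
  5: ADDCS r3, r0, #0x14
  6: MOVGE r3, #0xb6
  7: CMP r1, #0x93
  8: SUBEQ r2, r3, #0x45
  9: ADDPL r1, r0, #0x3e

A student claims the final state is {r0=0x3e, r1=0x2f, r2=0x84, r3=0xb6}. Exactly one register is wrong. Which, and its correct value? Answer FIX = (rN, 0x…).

FIX = (r0, 0x74)

0: ✓ CMP  NZCV=1000
1: · SUBVS
2: ✓ MOVMI  r0←0x74
3: ✓ CMP  NZCV=1001
4: ✓ SUBNE  r1←0x2f
5: · ADDCS
6: ✓ MOVGE  r3←0xb6
7: ✓ CMP  NZCV=1001
8: · SUBEQ
9: · ADDPL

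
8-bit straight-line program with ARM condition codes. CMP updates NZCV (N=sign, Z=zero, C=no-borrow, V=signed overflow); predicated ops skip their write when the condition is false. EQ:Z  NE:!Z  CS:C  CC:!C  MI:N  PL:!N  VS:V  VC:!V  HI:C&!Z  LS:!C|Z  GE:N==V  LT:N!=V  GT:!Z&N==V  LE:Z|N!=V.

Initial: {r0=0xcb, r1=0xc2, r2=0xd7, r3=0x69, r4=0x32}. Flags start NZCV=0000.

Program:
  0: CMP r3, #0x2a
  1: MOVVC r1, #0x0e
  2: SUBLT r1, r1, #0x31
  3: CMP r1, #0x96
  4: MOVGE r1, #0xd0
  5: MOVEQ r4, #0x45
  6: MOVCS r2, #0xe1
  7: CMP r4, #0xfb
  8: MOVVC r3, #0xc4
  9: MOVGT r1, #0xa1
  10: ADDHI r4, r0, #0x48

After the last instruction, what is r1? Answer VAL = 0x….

0: ✓ CMP  NZCV=0010
1: ✓ MOVVC  r1←0x0e
2: · SUBLT
3: ✓ CMP  NZCV=0000
4: ✓ MOVGE  r1←0xd0
5: · MOVEQ
6: · MOVCS
7: ✓ CMP  NZCV=0000
8: ✓ MOVVC  r3←0xc4
9: ✓ MOVGT  r1←0xa1
10: · ADDHI

VAL = 0xa1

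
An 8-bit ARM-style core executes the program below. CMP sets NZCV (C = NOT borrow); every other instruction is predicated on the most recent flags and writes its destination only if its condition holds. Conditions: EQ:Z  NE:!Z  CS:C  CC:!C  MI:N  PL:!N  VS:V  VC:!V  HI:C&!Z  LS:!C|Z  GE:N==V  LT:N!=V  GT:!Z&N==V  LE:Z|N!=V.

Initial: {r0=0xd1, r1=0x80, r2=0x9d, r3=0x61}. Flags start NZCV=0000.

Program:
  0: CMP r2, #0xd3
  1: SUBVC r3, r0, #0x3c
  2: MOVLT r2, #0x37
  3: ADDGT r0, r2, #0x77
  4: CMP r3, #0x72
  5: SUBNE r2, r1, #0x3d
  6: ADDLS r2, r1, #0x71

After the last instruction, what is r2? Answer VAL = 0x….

VAL = 0x43

0: ✓ CMP  NZCV=1000
1: ✓ SUBVC  r3←0x95
2: ✓ MOVLT  r2←0x37
3: · ADDGT
4: ✓ CMP  NZCV=0011
5: ✓ SUBNE  r2←0x43
6: · ADDLS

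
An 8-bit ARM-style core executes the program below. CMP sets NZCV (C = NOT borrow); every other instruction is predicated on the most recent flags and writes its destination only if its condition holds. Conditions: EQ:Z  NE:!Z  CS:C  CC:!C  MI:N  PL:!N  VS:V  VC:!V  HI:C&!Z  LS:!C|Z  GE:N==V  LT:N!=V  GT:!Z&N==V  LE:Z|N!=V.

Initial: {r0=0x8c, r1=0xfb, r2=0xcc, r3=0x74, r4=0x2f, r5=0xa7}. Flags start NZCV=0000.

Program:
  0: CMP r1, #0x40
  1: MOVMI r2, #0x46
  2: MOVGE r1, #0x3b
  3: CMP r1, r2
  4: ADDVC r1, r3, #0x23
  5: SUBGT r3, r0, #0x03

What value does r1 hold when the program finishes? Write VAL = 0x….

VAL = 0x97

[0] flags=1010 → (cmp)
[1] flags=1010 MI?T → r2=0x46
[2] flags=1010 GE?F → skip
[3] flags=1010 → (cmp)
[4] flags=1010 VC?T → r1=0x97
[5] flags=1010 GT?F → skip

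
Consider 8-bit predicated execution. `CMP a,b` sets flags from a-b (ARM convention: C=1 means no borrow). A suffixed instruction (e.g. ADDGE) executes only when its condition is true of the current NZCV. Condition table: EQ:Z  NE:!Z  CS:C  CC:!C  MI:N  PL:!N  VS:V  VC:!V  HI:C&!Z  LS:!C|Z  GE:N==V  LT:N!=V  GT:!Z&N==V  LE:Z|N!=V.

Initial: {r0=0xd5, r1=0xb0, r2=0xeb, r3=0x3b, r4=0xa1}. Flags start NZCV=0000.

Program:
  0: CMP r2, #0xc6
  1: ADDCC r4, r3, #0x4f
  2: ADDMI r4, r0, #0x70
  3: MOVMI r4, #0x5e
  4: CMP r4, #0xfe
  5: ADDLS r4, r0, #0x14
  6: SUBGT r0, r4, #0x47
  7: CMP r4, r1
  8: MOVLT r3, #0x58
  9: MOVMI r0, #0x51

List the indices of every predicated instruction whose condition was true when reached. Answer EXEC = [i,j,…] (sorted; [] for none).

EXEC = [5]

0: ✓ CMP  NZCV=0010
1: · ADDCC
2: · ADDMI
3: · MOVMI
4: ✓ CMP  NZCV=1000
5: ✓ ADDLS  r4←0xe9
6: · SUBGT
7: ✓ CMP  NZCV=0010
8: · MOVLT
9: · MOVMI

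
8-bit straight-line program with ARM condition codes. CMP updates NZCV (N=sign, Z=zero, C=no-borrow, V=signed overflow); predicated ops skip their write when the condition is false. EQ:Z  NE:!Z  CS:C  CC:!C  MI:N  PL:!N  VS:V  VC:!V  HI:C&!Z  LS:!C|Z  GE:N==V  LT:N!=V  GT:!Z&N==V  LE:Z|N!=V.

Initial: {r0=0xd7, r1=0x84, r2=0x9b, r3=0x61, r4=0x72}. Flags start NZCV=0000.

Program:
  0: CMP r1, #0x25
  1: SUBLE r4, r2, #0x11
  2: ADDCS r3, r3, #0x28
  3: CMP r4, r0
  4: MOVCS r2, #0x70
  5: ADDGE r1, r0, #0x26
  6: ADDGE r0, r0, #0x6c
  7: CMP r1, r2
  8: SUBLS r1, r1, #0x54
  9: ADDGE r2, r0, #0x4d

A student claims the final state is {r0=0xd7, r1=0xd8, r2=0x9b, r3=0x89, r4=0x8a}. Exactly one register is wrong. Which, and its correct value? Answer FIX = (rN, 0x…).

0: ✓ CMP  NZCV=0011
1: ✓ SUBLE  r4←0x8a
2: ✓ ADDCS  r3←0x89
3: ✓ CMP  NZCV=1000
4: · MOVCS
5: · ADDGE
6: · ADDGE
7: ✓ CMP  NZCV=1000
8: ✓ SUBLS  r1←0x30
9: · ADDGE

FIX = (r1, 0x30)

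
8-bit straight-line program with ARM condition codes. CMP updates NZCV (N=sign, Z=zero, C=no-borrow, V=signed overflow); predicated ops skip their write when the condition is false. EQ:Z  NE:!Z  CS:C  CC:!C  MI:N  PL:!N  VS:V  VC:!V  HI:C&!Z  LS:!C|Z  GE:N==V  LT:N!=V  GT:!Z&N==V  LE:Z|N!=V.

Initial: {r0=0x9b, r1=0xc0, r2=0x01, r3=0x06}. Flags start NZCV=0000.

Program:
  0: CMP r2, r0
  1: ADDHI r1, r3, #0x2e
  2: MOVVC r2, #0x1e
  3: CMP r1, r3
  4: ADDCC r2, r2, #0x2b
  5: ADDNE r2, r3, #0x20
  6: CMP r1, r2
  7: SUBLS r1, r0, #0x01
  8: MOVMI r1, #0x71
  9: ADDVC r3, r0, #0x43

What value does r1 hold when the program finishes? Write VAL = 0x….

[0] flags=0000 → (cmp)
[1] flags=0000 HI?F → skip
[2] flags=0000 VC?T → r2=0x1e
[3] flags=1010 → (cmp)
[4] flags=1010 CC?F → skip
[5] flags=1010 NE?T → r2=0x26
[6] flags=1010 → (cmp)
[7] flags=1010 LS?F → skip
[8] flags=1010 MI?T → r1=0x71
[9] flags=1010 VC?T → r3=0xde

VAL = 0x71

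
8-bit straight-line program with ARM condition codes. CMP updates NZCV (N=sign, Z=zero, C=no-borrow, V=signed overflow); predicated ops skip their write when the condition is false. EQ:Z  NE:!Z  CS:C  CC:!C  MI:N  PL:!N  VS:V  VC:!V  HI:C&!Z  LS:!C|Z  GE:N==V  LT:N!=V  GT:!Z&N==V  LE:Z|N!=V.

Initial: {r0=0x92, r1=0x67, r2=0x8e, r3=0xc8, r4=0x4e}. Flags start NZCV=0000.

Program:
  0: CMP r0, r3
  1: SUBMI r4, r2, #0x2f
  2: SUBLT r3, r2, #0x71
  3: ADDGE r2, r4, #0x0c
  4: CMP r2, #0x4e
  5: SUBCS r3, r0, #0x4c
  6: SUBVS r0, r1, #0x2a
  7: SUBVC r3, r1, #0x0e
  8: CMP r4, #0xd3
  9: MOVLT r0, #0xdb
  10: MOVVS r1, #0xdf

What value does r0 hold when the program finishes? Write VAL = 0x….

0: ✓ CMP  NZCV=1000
1: ✓ SUBMI  r4←0x5f
2: ✓ SUBLT  r3←0x1d
3: · ADDGE
4: ✓ CMP  NZCV=0011
5: ✓ SUBCS  r3←0x46
6: ✓ SUBVS  r0←0x3d
7: · SUBVC
8: ✓ CMP  NZCV=1001
9: · MOVLT
10: ✓ MOVVS  r1←0xdf

VAL = 0x3d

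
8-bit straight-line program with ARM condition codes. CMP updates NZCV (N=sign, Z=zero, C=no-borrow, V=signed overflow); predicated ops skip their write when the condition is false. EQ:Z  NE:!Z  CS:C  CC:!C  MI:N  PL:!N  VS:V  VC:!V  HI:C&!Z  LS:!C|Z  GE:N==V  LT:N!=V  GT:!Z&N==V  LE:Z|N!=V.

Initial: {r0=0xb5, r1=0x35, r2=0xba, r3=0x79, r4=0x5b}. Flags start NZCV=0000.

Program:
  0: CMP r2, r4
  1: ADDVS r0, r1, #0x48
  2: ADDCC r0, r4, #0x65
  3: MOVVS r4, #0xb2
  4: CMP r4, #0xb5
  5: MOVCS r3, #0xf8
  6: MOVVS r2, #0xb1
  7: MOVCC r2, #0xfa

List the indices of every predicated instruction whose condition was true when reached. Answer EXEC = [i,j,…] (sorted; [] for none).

0: ✓ CMP  NZCV=0011
1: ✓ ADDVS  r0←0x7d
2: · ADDCC
3: ✓ MOVVS  r4←0xb2
4: ✓ CMP  NZCV=1000
5: · MOVCS
6: · MOVVS
7: ✓ MOVCC  r2←0xfa

EXEC = [1,3,7]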